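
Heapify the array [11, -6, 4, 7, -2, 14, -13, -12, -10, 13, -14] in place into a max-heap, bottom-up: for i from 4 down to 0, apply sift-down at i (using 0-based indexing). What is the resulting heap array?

[14, 13, 11, 7, -2, 4, -13, -12, -10, -6, -14]

sift down from index 4:
  -2 vs larger child 13 at index 9, swap → [11, -6, 4, 7, 13, 14, -13, -12, -10, -2, -14]
sift down from index 3: already satisfies heap property
sift down from index 2:
  4 vs larger child 14 at index 5, swap → [11, -6, 14, 7, 13, 4, -13, -12, -10, -2, -14]
sift down from index 1:
  -6 vs larger child 13 at index 4, swap → [11, 13, 14, 7, -6, 4, -13, -12, -10, -2, -14]
  -6 vs larger child -2 at index 9, swap → [11, 13, 14, 7, -2, 4, -13, -12, -10, -6, -14]
sift down from index 0:
  11 vs larger child 14 at index 2, swap → [14, 13, 11, 7, -2, 4, -13, -12, -10, -6, -14]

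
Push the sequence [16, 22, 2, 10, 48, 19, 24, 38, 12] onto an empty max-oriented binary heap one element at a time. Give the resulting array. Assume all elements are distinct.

Insert 16:
  append 16 at index 0 → [16] (no swap needed)
Insert 22:
  append 22 at index 1 → [16, 22]
  22 > parent 16 at index 0, swap → [22, 16]
Insert 2:
  append 2 at index 2 → [22, 16, 2] (no swap needed)
Insert 10:
  append 10 at index 3 → [22, 16, 2, 10] (no swap needed)
Insert 48:
  append 48 at index 4 → [22, 16, 2, 10, 48]
  48 > parent 16 at index 1, swap → [22, 48, 2, 10, 16]
  48 > parent 22 at index 0, swap → [48, 22, 2, 10, 16]
Insert 19:
  append 19 at index 5 → [48, 22, 2, 10, 16, 19]
  19 > parent 2 at index 2, swap → [48, 22, 19, 10, 16, 2]
Insert 24:
  append 24 at index 6 → [48, 22, 19, 10, 16, 2, 24]
  24 > parent 19 at index 2, swap → [48, 22, 24, 10, 16, 2, 19]
Insert 38:
  append 38 at index 7 → [48, 22, 24, 10, 16, 2, 19, 38]
  38 > parent 10 at index 3, swap → [48, 22, 24, 38, 16, 2, 19, 10]
  38 > parent 22 at index 1, swap → [48, 38, 24, 22, 16, 2, 19, 10]
Insert 12:
  append 12 at index 8 → [48, 38, 24, 22, 16, 2, 19, 10, 12] (no swap needed)

[48, 38, 24, 22, 16, 2, 19, 10, 12]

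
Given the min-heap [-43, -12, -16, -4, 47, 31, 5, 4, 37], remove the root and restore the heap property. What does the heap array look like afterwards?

[-16, -12, 5, -4, 47, 31, 37, 4]

remove root -43; move last element 37 to root → [37, -12, -16, -4, 47, 31, 5, 4]
37 vs smaller child -16 at index 2, swap → [-16, -12, 37, -4, 47, 31, 5, 4]
37 vs smaller child 5 at index 6, swap → [-16, -12, 5, -4, 47, 31, 37, 4]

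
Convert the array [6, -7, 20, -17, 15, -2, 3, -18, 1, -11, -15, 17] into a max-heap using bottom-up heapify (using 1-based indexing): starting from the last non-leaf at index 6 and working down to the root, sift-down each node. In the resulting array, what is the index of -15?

sift down from index 6:
  -2 vs only child 17 at index 12, swap → [6, -7, 20, -17, 15, 17, 3, -18, 1, -11, -15, -2]
sift down from index 5: already satisfies heap property
sift down from index 4:
  -17 vs larger child 1 at index 9, swap → [6, -7, 20, 1, 15, 17, 3, -18, -17, -11, -15, -2]
sift down from index 3: already satisfies heap property
sift down from index 2:
  -7 vs larger child 15 at index 5, swap → [6, 15, 20, 1, -7, 17, 3, -18, -17, -11, -15, -2]
sift down from index 1:
  6 vs larger child 20 at index 3, swap → [20, 15, 6, 1, -7, 17, 3, -18, -17, -11, -15, -2]
  6 vs larger child 17 at index 6, swap → [20, 15, 17, 1, -7, 6, 3, -18, -17, -11, -15, -2]
resulting array: [20, 15, 17, 1, -7, 6, 3, -18, -17, -11, -15, -2]

11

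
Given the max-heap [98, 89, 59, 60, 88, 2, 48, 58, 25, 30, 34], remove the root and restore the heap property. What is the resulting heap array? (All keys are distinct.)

[89, 88, 59, 60, 34, 2, 48, 58, 25, 30]

remove root 98; move last element 34 to root → [34, 89, 59, 60, 88, 2, 48, 58, 25, 30]
34 vs larger child 89 at index 1, swap → [89, 34, 59, 60, 88, 2, 48, 58, 25, 30]
34 vs larger child 88 at index 4, swap → [89, 88, 59, 60, 34, 2, 48, 58, 25, 30]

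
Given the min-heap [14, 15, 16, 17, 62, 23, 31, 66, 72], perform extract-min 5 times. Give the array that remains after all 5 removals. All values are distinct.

[31, 62, 72, 66]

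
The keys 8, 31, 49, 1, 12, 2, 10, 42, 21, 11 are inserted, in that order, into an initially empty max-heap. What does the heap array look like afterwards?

Insert 8:
  append 8 at index 0 → [8] (no swap needed)
Insert 31:
  append 31 at index 1 → [8, 31]
  31 > parent 8 at index 0, swap → [31, 8]
Insert 49:
  append 49 at index 2 → [31, 8, 49]
  49 > parent 31 at index 0, swap → [49, 8, 31]
Insert 1:
  append 1 at index 3 → [49, 8, 31, 1] (no swap needed)
Insert 12:
  append 12 at index 4 → [49, 8, 31, 1, 12]
  12 > parent 8 at index 1, swap → [49, 12, 31, 1, 8]
Insert 2:
  append 2 at index 5 → [49, 12, 31, 1, 8, 2] (no swap needed)
Insert 10:
  append 10 at index 6 → [49, 12, 31, 1, 8, 2, 10] (no swap needed)
Insert 42:
  append 42 at index 7 → [49, 12, 31, 1, 8, 2, 10, 42]
  42 > parent 1 at index 3, swap → [49, 12, 31, 42, 8, 2, 10, 1]
  42 > parent 12 at index 1, swap → [49, 42, 31, 12, 8, 2, 10, 1]
Insert 21:
  append 21 at index 8 → [49, 42, 31, 12, 8, 2, 10, 1, 21]
  21 > parent 12 at index 3, swap → [49, 42, 31, 21, 8, 2, 10, 1, 12]
Insert 11:
  append 11 at index 9 → [49, 42, 31, 21, 8, 2, 10, 1, 12, 11]
  11 > parent 8 at index 4, swap → [49, 42, 31, 21, 11, 2, 10, 1, 12, 8]

[49, 42, 31, 21, 11, 2, 10, 1, 12, 8]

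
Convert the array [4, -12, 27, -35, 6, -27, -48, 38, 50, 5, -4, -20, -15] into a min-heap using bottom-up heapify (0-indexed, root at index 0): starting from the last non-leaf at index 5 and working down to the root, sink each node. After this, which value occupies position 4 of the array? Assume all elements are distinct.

-4

sift down from index 5: already satisfies heap property
sift down from index 4:
  6 vs smaller child -4 at index 10, swap → [4, -12, 27, -35, -4, -27, -48, 38, 50, 5, 6, -20, -15]
sift down from index 3: already satisfies heap property
sift down from index 2:
  27 vs smaller child -48 at index 6, swap → [4, -12, -48, -35, -4, -27, 27, 38, 50, 5, 6, -20, -15]
sift down from index 1:
  -12 vs smaller child -35 at index 3, swap → [4, -35, -48, -12, -4, -27, 27, 38, 50, 5, 6, -20, -15]
sift down from index 0:
  4 vs smaller child -48 at index 2, swap → [-48, -35, 4, -12, -4, -27, 27, 38, 50, 5, 6, -20, -15]
  4 vs smaller child -27 at index 5, swap → [-48, -35, -27, -12, -4, 4, 27, 38, 50, 5, 6, -20, -15]
  4 vs smaller child -20 at index 11, swap → [-48, -35, -27, -12, -4, -20, 27, 38, 50, 5, 6, 4, -15]
resulting array: [-48, -35, -27, -12, -4, -20, 27, 38, 50, 5, 6, 4, -15]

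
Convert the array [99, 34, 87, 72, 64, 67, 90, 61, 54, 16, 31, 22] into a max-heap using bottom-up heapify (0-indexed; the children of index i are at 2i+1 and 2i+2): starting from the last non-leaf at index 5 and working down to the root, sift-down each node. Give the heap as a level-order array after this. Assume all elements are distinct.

sift down from index 5: already satisfies heap property
sift down from index 4: already satisfies heap property
sift down from index 3: already satisfies heap property
sift down from index 2:
  87 vs larger child 90 at index 6, swap → [99, 34, 90, 72, 64, 67, 87, 61, 54, 16, 31, 22]
sift down from index 1:
  34 vs larger child 72 at index 3, swap → [99, 72, 90, 34, 64, 67, 87, 61, 54, 16, 31, 22]
  34 vs larger child 61 at index 7, swap → [99, 72, 90, 61, 64, 67, 87, 34, 54, 16, 31, 22]
sift down from index 0: already satisfies heap property

[99, 72, 90, 61, 64, 67, 87, 34, 54, 16, 31, 22]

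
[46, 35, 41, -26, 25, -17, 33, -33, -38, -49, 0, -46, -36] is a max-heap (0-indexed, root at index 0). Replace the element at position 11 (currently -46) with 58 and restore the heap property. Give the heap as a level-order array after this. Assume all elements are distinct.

[58, 35, 46, -26, 25, 41, 33, -33, -38, -49, 0, -17, -36]

set index 11 from -46 to 58 → [46, 35, 41, -26, 25, -17, 33, -33, -38, -49, 0, 58, -36]
58 > parent -17 at index 5, swap → [46, 35, 41, -26, 25, 58, 33, -33, -38, -49, 0, -17, -36]
58 > parent 41 at index 2, swap → [46, 35, 58, -26, 25, 41, 33, -33, -38, -49, 0, -17, -36]
58 > parent 46 at index 0, swap → [58, 35, 46, -26, 25, 41, 33, -33, -38, -49, 0, -17, -36]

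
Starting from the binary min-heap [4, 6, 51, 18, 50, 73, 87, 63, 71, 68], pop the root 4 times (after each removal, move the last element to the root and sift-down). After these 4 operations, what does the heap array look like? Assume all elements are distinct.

extract-min #1 returns 4:
  remove root 4; move last element 68 to root → [68, 6, 51, 18, 50, 73, 87, 63, 71]
  68 vs smaller child 6 at index 1, swap → [6, 68, 51, 18, 50, 73, 87, 63, 71]
  68 vs smaller child 18 at index 3, swap → [6, 18, 51, 68, 50, 73, 87, 63, 71]
  68 vs smaller child 63 at index 7, swap → [6, 18, 51, 63, 50, 73, 87, 68, 71]
extract-min #2 returns 6:
  remove root 6; move last element 71 to root → [71, 18, 51, 63, 50, 73, 87, 68]
  71 vs smaller child 18 at index 1, swap → [18, 71, 51, 63, 50, 73, 87, 68]
  71 vs smaller child 50 at index 4, swap → [18, 50, 51, 63, 71, 73, 87, 68]
extract-min #3 returns 18:
  remove root 18; move last element 68 to root → [68, 50, 51, 63, 71, 73, 87]
  68 vs smaller child 50 at index 1, swap → [50, 68, 51, 63, 71, 73, 87]
  68 vs smaller child 63 at index 3, swap → [50, 63, 51, 68, 71, 73, 87]
extract-min #4 returns 50:
  remove root 50; move last element 87 to root → [87, 63, 51, 68, 71, 73]
  87 vs smaller child 51 at index 2, swap → [51, 63, 87, 68, 71, 73]
  87 vs only child 73 at index 5, swap → [51, 63, 73, 68, 71, 87]

[51, 63, 73, 68, 71, 87]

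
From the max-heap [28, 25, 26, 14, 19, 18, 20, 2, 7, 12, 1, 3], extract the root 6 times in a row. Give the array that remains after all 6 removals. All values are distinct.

extract-max #1 returns 28:
  remove root 28; move last element 3 to root → [3, 25, 26, 14, 19, 18, 20, 2, 7, 12, 1]
  3 vs larger child 26 at index 2, swap → [26, 25, 3, 14, 19, 18, 20, 2, 7, 12, 1]
  3 vs larger child 20 at index 6, swap → [26, 25, 20, 14, 19, 18, 3, 2, 7, 12, 1]
extract-max #2 returns 26:
  remove root 26; move last element 1 to root → [1, 25, 20, 14, 19, 18, 3, 2, 7, 12]
  1 vs larger child 25 at index 1, swap → [25, 1, 20, 14, 19, 18, 3, 2, 7, 12]
  1 vs larger child 19 at index 4, swap → [25, 19, 20, 14, 1, 18, 3, 2, 7, 12]
  1 vs only child 12 at index 9, swap → [25, 19, 20, 14, 12, 18, 3, 2, 7, 1]
extract-max #3 returns 25:
  remove root 25; move last element 1 to root → [1, 19, 20, 14, 12, 18, 3, 2, 7]
  1 vs larger child 20 at index 2, swap → [20, 19, 1, 14, 12, 18, 3, 2, 7]
  1 vs larger child 18 at index 5, swap → [20, 19, 18, 14, 12, 1, 3, 2, 7]
extract-max #4 returns 20:
  remove root 20; move last element 7 to root → [7, 19, 18, 14, 12, 1, 3, 2]
  7 vs larger child 19 at index 1, swap → [19, 7, 18, 14, 12, 1, 3, 2]
  7 vs larger child 14 at index 3, swap → [19, 14, 18, 7, 12, 1, 3, 2]
extract-max #5 returns 19:
  remove root 19; move last element 2 to root → [2, 14, 18, 7, 12, 1, 3]
  2 vs larger child 18 at index 2, swap → [18, 14, 2, 7, 12, 1, 3]
  2 vs larger child 3 at index 6, swap → [18, 14, 3, 7, 12, 1, 2]
extract-max #6 returns 18:
  remove root 18; move last element 2 to root → [2, 14, 3, 7, 12, 1]
  2 vs larger child 14 at index 1, swap → [14, 2, 3, 7, 12, 1]
  2 vs larger child 12 at index 4, swap → [14, 12, 3, 7, 2, 1]

[14, 12, 3, 7, 2, 1]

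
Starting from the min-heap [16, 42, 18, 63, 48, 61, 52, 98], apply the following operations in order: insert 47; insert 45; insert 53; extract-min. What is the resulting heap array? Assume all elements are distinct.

insert 47:
  append 47 at index 8 → [16, 42, 18, 63, 48, 61, 52, 98, 47]
  47 < parent 63 at index 3, swap → [16, 42, 18, 47, 48, 61, 52, 98, 63]
insert 45:
  append 45 at index 9 → [16, 42, 18, 47, 48, 61, 52, 98, 63, 45]
  45 < parent 48 at index 4, swap → [16, 42, 18, 47, 45, 61, 52, 98, 63, 48]
insert 53:
  append 53 at index 10 → [16, 42, 18, 47, 45, 61, 52, 98, 63, 48, 53] (no swap needed)
extract-min → returns 16:
  remove root 16; move last element 53 to root → [53, 42, 18, 47, 45, 61, 52, 98, 63, 48]
  53 vs smaller child 18 at index 2, swap → [18, 42, 53, 47, 45, 61, 52, 98, 63, 48]
  53 vs smaller child 52 at index 6, swap → [18, 42, 52, 47, 45, 61, 53, 98, 63, 48]

[18, 42, 52, 47, 45, 61, 53, 98, 63, 48]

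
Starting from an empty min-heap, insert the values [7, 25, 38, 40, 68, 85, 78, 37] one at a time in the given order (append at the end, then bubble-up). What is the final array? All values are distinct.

[7, 25, 38, 37, 68, 85, 78, 40]

Insert 7:
  append 7 at index 0 → [7] (no swap needed)
Insert 25:
  append 25 at index 1 → [7, 25] (no swap needed)
Insert 38:
  append 38 at index 2 → [7, 25, 38] (no swap needed)
Insert 40:
  append 40 at index 3 → [7, 25, 38, 40] (no swap needed)
Insert 68:
  append 68 at index 4 → [7, 25, 38, 40, 68] (no swap needed)
Insert 85:
  append 85 at index 5 → [7, 25, 38, 40, 68, 85] (no swap needed)
Insert 78:
  append 78 at index 6 → [7, 25, 38, 40, 68, 85, 78] (no swap needed)
Insert 37:
  append 37 at index 7 → [7, 25, 38, 40, 68, 85, 78, 37]
  37 < parent 40 at index 3, swap → [7, 25, 38, 37, 68, 85, 78, 40]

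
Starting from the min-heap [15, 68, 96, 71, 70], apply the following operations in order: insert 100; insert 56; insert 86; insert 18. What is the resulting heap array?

[15, 18, 56, 68, 70, 100, 96, 86, 71]

insert 100:
  append 100 at index 5 → [15, 68, 96, 71, 70, 100] (no swap needed)
insert 56:
  append 56 at index 6 → [15, 68, 96, 71, 70, 100, 56]
  56 < parent 96 at index 2, swap → [15, 68, 56, 71, 70, 100, 96]
insert 86:
  append 86 at index 7 → [15, 68, 56, 71, 70, 100, 96, 86] (no swap needed)
insert 18:
  append 18 at index 8 → [15, 68, 56, 71, 70, 100, 96, 86, 18]
  18 < parent 71 at index 3, swap → [15, 68, 56, 18, 70, 100, 96, 86, 71]
  18 < parent 68 at index 1, swap → [15, 18, 56, 68, 70, 100, 96, 86, 71]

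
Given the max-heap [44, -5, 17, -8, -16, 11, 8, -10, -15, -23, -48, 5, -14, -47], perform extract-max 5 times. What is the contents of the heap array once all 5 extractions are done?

extract-max #1 returns 44:
  remove root 44; move last element -47 to root → [-47, -5, 17, -8, -16, 11, 8, -10, -15, -23, -48, 5, -14]
  -47 vs larger child 17 at index 2, swap → [17, -5, -47, -8, -16, 11, 8, -10, -15, -23, -48, 5, -14]
  -47 vs larger child 11 at index 5, swap → [17, -5, 11, -8, -16, -47, 8, -10, -15, -23, -48, 5, -14]
  -47 vs larger child 5 at index 11, swap → [17, -5, 11, -8, -16, 5, 8, -10, -15, -23, -48, -47, -14]
extract-max #2 returns 17:
  remove root 17; move last element -14 to root → [-14, -5, 11, -8, -16, 5, 8, -10, -15, -23, -48, -47]
  -14 vs larger child 11 at index 2, swap → [11, -5, -14, -8, -16, 5, 8, -10, -15, -23, -48, -47]
  -14 vs larger child 8 at index 6, swap → [11, -5, 8, -8, -16, 5, -14, -10, -15, -23, -48, -47]
extract-max #3 returns 11:
  remove root 11; move last element -47 to root → [-47, -5, 8, -8, -16, 5, -14, -10, -15, -23, -48]
  -47 vs larger child 8 at index 2, swap → [8, -5, -47, -8, -16, 5, -14, -10, -15, -23, -48]
  -47 vs larger child 5 at index 5, swap → [8, -5, 5, -8, -16, -47, -14, -10, -15, -23, -48]
extract-max #4 returns 8:
  remove root 8; move last element -48 to root → [-48, -5, 5, -8, -16, -47, -14, -10, -15, -23]
  -48 vs larger child 5 at index 2, swap → [5, -5, -48, -8, -16, -47, -14, -10, -15, -23]
  -48 vs larger child -14 at index 6, swap → [5, -5, -14, -8, -16, -47, -48, -10, -15, -23]
extract-max #5 returns 5:
  remove root 5; move last element -23 to root → [-23, -5, -14, -8, -16, -47, -48, -10, -15]
  -23 vs larger child -5 at index 1, swap → [-5, -23, -14, -8, -16, -47, -48, -10, -15]
  -23 vs larger child -8 at index 3, swap → [-5, -8, -14, -23, -16, -47, -48, -10, -15]
  -23 vs larger child -10 at index 7, swap → [-5, -8, -14, -10, -16, -47, -48, -23, -15]

[-5, -8, -14, -10, -16, -47, -48, -23, -15]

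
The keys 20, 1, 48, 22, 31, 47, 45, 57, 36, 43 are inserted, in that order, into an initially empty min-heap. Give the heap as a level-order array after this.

Insert 20:
  append 20 at index 0 → [20] (no swap needed)
Insert 1:
  append 1 at index 1 → [20, 1]
  1 < parent 20 at index 0, swap → [1, 20]
Insert 48:
  append 48 at index 2 → [1, 20, 48] (no swap needed)
Insert 22:
  append 22 at index 3 → [1, 20, 48, 22] (no swap needed)
Insert 31:
  append 31 at index 4 → [1, 20, 48, 22, 31] (no swap needed)
Insert 47:
  append 47 at index 5 → [1, 20, 48, 22, 31, 47]
  47 < parent 48 at index 2, swap → [1, 20, 47, 22, 31, 48]
Insert 45:
  append 45 at index 6 → [1, 20, 47, 22, 31, 48, 45]
  45 < parent 47 at index 2, swap → [1, 20, 45, 22, 31, 48, 47]
Insert 57:
  append 57 at index 7 → [1, 20, 45, 22, 31, 48, 47, 57] (no swap needed)
Insert 36:
  append 36 at index 8 → [1, 20, 45, 22, 31, 48, 47, 57, 36] (no swap needed)
Insert 43:
  append 43 at index 9 → [1, 20, 45, 22, 31, 48, 47, 57, 36, 43] (no swap needed)

[1, 20, 45, 22, 31, 48, 47, 57, 36, 43]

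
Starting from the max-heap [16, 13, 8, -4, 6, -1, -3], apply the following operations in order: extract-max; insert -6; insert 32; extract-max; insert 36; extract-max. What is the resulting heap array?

extract-max → returns 16:
  remove root 16; move last element -3 to root → [-3, 13, 8, -4, 6, -1]
  -3 vs larger child 13 at index 1, swap → [13, -3, 8, -4, 6, -1]
  -3 vs larger child 6 at index 4, swap → [13, 6, 8, -4, -3, -1]
insert -6:
  append -6 at index 6 → [13, 6, 8, -4, -3, -1, -6] (no swap needed)
insert 32:
  append 32 at index 7 → [13, 6, 8, -4, -3, -1, -6, 32]
  32 > parent -4 at index 3, swap → [13, 6, 8, 32, -3, -1, -6, -4]
  32 > parent 6 at index 1, swap → [13, 32, 8, 6, -3, -1, -6, -4]
  32 > parent 13 at index 0, swap → [32, 13, 8, 6, -3, -1, -6, -4]
extract-max → returns 32:
  remove root 32; move last element -4 to root → [-4, 13, 8, 6, -3, -1, -6]
  -4 vs larger child 13 at index 1, swap → [13, -4, 8, 6, -3, -1, -6]
  -4 vs larger child 6 at index 3, swap → [13, 6, 8, -4, -3, -1, -6]
insert 36:
  append 36 at index 7 → [13, 6, 8, -4, -3, -1, -6, 36]
  36 > parent -4 at index 3, swap → [13, 6, 8, 36, -3, -1, -6, -4]
  36 > parent 6 at index 1, swap → [13, 36, 8, 6, -3, -1, -6, -4]
  36 > parent 13 at index 0, swap → [36, 13, 8, 6, -3, -1, -6, -4]
extract-max → returns 36:
  remove root 36; move last element -4 to root → [-4, 13, 8, 6, -3, -1, -6]
  -4 vs larger child 13 at index 1, swap → [13, -4, 8, 6, -3, -1, -6]
  -4 vs larger child 6 at index 3, swap → [13, 6, 8, -4, -3, -1, -6]

[13, 6, 8, -4, -3, -1, -6]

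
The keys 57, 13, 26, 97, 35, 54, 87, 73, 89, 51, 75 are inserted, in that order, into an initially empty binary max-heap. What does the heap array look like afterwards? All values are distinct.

[97, 89, 87, 73, 75, 26, 54, 13, 57, 35, 51]

Insert 57:
  append 57 at index 0 → [57] (no swap needed)
Insert 13:
  append 13 at index 1 → [57, 13] (no swap needed)
Insert 26:
  append 26 at index 2 → [57, 13, 26] (no swap needed)
Insert 97:
  append 97 at index 3 → [57, 13, 26, 97]
  97 > parent 13 at index 1, swap → [57, 97, 26, 13]
  97 > parent 57 at index 0, swap → [97, 57, 26, 13]
Insert 35:
  append 35 at index 4 → [97, 57, 26, 13, 35] (no swap needed)
Insert 54:
  append 54 at index 5 → [97, 57, 26, 13, 35, 54]
  54 > parent 26 at index 2, swap → [97, 57, 54, 13, 35, 26]
Insert 87:
  append 87 at index 6 → [97, 57, 54, 13, 35, 26, 87]
  87 > parent 54 at index 2, swap → [97, 57, 87, 13, 35, 26, 54]
Insert 73:
  append 73 at index 7 → [97, 57, 87, 13, 35, 26, 54, 73]
  73 > parent 13 at index 3, swap → [97, 57, 87, 73, 35, 26, 54, 13]
  73 > parent 57 at index 1, swap → [97, 73, 87, 57, 35, 26, 54, 13]
Insert 89:
  append 89 at index 8 → [97, 73, 87, 57, 35, 26, 54, 13, 89]
  89 > parent 57 at index 3, swap → [97, 73, 87, 89, 35, 26, 54, 13, 57]
  89 > parent 73 at index 1, swap → [97, 89, 87, 73, 35, 26, 54, 13, 57]
Insert 51:
  append 51 at index 9 → [97, 89, 87, 73, 35, 26, 54, 13, 57, 51]
  51 > parent 35 at index 4, swap → [97, 89, 87, 73, 51, 26, 54, 13, 57, 35]
Insert 75:
  append 75 at index 10 → [97, 89, 87, 73, 51, 26, 54, 13, 57, 35, 75]
  75 > parent 51 at index 4, swap → [97, 89, 87, 73, 75, 26, 54, 13, 57, 35, 51]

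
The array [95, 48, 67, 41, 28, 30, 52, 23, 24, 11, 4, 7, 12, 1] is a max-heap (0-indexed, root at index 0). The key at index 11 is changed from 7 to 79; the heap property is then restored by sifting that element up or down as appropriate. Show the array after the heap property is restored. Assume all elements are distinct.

[95, 48, 79, 41, 28, 67, 52, 23, 24, 11, 4, 30, 12, 1]

set index 11 from 7 to 79 → [95, 48, 67, 41, 28, 30, 52, 23, 24, 11, 4, 79, 12, 1]
79 > parent 30 at index 5, swap → [95, 48, 67, 41, 28, 79, 52, 23, 24, 11, 4, 30, 12, 1]
79 > parent 67 at index 2, swap → [95, 48, 79, 41, 28, 67, 52, 23, 24, 11, 4, 30, 12, 1]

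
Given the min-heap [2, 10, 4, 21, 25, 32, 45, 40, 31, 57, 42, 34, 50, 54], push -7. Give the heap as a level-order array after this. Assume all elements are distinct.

[-7, 10, 2, 21, 25, 32, 4, 40, 31, 57, 42, 34, 50, 54, 45]

append -7 at index 14 → [2, 10, 4, 21, 25, 32, 45, 40, 31, 57, 42, 34, 50, 54, -7]
-7 < parent 45 at index 6, swap → [2, 10, 4, 21, 25, 32, -7, 40, 31, 57, 42, 34, 50, 54, 45]
-7 < parent 4 at index 2, swap → [2, 10, -7, 21, 25, 32, 4, 40, 31, 57, 42, 34, 50, 54, 45]
-7 < parent 2 at index 0, swap → [-7, 10, 2, 21, 25, 32, 4, 40, 31, 57, 42, 34, 50, 54, 45]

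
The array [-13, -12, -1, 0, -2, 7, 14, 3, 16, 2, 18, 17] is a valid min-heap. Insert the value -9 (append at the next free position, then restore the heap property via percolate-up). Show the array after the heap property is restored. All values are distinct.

append -9 at index 12 → [-13, -12, -1, 0, -2, 7, 14, 3, 16, 2, 18, 17, -9]
-9 < parent 7 at index 5, swap → [-13, -12, -1, 0, -2, -9, 14, 3, 16, 2, 18, 17, 7]
-9 < parent -1 at index 2, swap → [-13, -12, -9, 0, -2, -1, 14, 3, 16, 2, 18, 17, 7]

[-13, -12, -9, 0, -2, -1, 14, 3, 16, 2, 18, 17, 7]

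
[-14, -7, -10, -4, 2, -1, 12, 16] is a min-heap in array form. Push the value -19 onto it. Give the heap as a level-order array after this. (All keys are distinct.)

[-19, -14, -10, -7, 2, -1, 12, 16, -4]

append -19 at index 8 → [-14, -7, -10, -4, 2, -1, 12, 16, -19]
-19 < parent -4 at index 3, swap → [-14, -7, -10, -19, 2, -1, 12, 16, -4]
-19 < parent -7 at index 1, swap → [-14, -19, -10, -7, 2, -1, 12, 16, -4]
-19 < parent -14 at index 0, swap → [-19, -14, -10, -7, 2, -1, 12, 16, -4]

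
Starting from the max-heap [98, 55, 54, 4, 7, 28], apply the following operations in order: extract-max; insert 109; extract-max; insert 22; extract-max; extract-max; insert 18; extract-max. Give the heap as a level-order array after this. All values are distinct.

extract-max → returns 98:
  remove root 98; move last element 28 to root → [28, 55, 54, 4, 7]
  28 vs larger child 55 at index 1, swap → [55, 28, 54, 4, 7]
insert 109:
  append 109 at index 5 → [55, 28, 54, 4, 7, 109]
  109 > parent 54 at index 2, swap → [55, 28, 109, 4, 7, 54]
  109 > parent 55 at index 0, swap → [109, 28, 55, 4, 7, 54]
extract-max → returns 109:
  remove root 109; move last element 54 to root → [54, 28, 55, 4, 7]
  54 vs larger child 55 at index 2, swap → [55, 28, 54, 4, 7]
insert 22:
  append 22 at index 5 → [55, 28, 54, 4, 7, 22] (no swap needed)
extract-max → returns 55:
  remove root 55; move last element 22 to root → [22, 28, 54, 4, 7]
  22 vs larger child 54 at index 2, swap → [54, 28, 22, 4, 7]
extract-max → returns 54:
  remove root 54; move last element 7 to root → [7, 28, 22, 4]
  7 vs larger child 28 at index 1, swap → [28, 7, 22, 4]
insert 18:
  append 18 at index 4 → [28, 7, 22, 4, 18]
  18 > parent 7 at index 1, swap → [28, 18, 22, 4, 7]
extract-max → returns 28:
  remove root 28; move last element 7 to root → [7, 18, 22, 4]
  7 vs larger child 22 at index 2, swap → [22, 18, 7, 4]

[22, 18, 7, 4]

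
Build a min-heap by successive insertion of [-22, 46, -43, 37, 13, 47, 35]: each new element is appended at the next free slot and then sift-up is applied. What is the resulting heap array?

[-43, 13, -22, 46, 37, 47, 35]

Insert -22:
  append -22 at index 0 → [-22] (no swap needed)
Insert 46:
  append 46 at index 1 → [-22, 46] (no swap needed)
Insert -43:
  append -43 at index 2 → [-22, 46, -43]
  -43 < parent -22 at index 0, swap → [-43, 46, -22]
Insert 37:
  append 37 at index 3 → [-43, 46, -22, 37]
  37 < parent 46 at index 1, swap → [-43, 37, -22, 46]
Insert 13:
  append 13 at index 4 → [-43, 37, -22, 46, 13]
  13 < parent 37 at index 1, swap → [-43, 13, -22, 46, 37]
Insert 47:
  append 47 at index 5 → [-43, 13, -22, 46, 37, 47] (no swap needed)
Insert 35:
  append 35 at index 6 → [-43, 13, -22, 46, 37, 47, 35] (no swap needed)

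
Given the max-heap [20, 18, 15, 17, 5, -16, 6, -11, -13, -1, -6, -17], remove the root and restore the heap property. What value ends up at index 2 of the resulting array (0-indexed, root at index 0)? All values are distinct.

remove root 20; move last element -17 to root → [-17, 18, 15, 17, 5, -16, 6, -11, -13, -1, -6]
-17 vs larger child 18 at index 1, swap → [18, -17, 15, 17, 5, -16, 6, -11, -13, -1, -6]
-17 vs larger child 17 at index 3, swap → [18, 17, 15, -17, 5, -16, 6, -11, -13, -1, -6]
-17 vs larger child -11 at index 7, swap → [18, 17, 15, -11, 5, -16, 6, -17, -13, -1, -6]
resulting array: [18, 17, 15, -11, 5, -16, 6, -17, -13, -1, -6]

15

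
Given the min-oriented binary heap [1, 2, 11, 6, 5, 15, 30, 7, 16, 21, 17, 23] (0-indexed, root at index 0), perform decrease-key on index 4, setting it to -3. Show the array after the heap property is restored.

[-3, 1, 11, 6, 2, 15, 30, 7, 16, 21, 17, 23]

set index 4 from 5 to -3 → [1, 2, 11, 6, -3, 15, 30, 7, 16, 21, 17, 23]
-3 < parent 2 at index 1, swap → [1, -3, 11, 6, 2, 15, 30, 7, 16, 21, 17, 23]
-3 < parent 1 at index 0, swap → [-3, 1, 11, 6, 2, 15, 30, 7, 16, 21, 17, 23]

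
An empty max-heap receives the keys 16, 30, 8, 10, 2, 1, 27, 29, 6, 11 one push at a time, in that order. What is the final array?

[30, 29, 27, 16, 11, 1, 8, 10, 6, 2]

Insert 16:
  append 16 at index 0 → [16] (no swap needed)
Insert 30:
  append 30 at index 1 → [16, 30]
  30 > parent 16 at index 0, swap → [30, 16]
Insert 8:
  append 8 at index 2 → [30, 16, 8] (no swap needed)
Insert 10:
  append 10 at index 3 → [30, 16, 8, 10] (no swap needed)
Insert 2:
  append 2 at index 4 → [30, 16, 8, 10, 2] (no swap needed)
Insert 1:
  append 1 at index 5 → [30, 16, 8, 10, 2, 1] (no swap needed)
Insert 27:
  append 27 at index 6 → [30, 16, 8, 10, 2, 1, 27]
  27 > parent 8 at index 2, swap → [30, 16, 27, 10, 2, 1, 8]
Insert 29:
  append 29 at index 7 → [30, 16, 27, 10, 2, 1, 8, 29]
  29 > parent 10 at index 3, swap → [30, 16, 27, 29, 2, 1, 8, 10]
  29 > parent 16 at index 1, swap → [30, 29, 27, 16, 2, 1, 8, 10]
Insert 6:
  append 6 at index 8 → [30, 29, 27, 16, 2, 1, 8, 10, 6] (no swap needed)
Insert 11:
  append 11 at index 9 → [30, 29, 27, 16, 2, 1, 8, 10, 6, 11]
  11 > parent 2 at index 4, swap → [30, 29, 27, 16, 11, 1, 8, 10, 6, 2]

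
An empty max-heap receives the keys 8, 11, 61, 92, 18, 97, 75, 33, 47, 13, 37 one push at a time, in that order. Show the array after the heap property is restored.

[97, 61, 92, 47, 37, 11, 75, 8, 33, 13, 18]

Insert 8:
  append 8 at index 0 → [8] (no swap needed)
Insert 11:
  append 11 at index 1 → [8, 11]
  11 > parent 8 at index 0, swap → [11, 8]
Insert 61:
  append 61 at index 2 → [11, 8, 61]
  61 > parent 11 at index 0, swap → [61, 8, 11]
Insert 92:
  append 92 at index 3 → [61, 8, 11, 92]
  92 > parent 8 at index 1, swap → [61, 92, 11, 8]
  92 > parent 61 at index 0, swap → [92, 61, 11, 8]
Insert 18:
  append 18 at index 4 → [92, 61, 11, 8, 18] (no swap needed)
Insert 97:
  append 97 at index 5 → [92, 61, 11, 8, 18, 97]
  97 > parent 11 at index 2, swap → [92, 61, 97, 8, 18, 11]
  97 > parent 92 at index 0, swap → [97, 61, 92, 8, 18, 11]
Insert 75:
  append 75 at index 6 → [97, 61, 92, 8, 18, 11, 75] (no swap needed)
Insert 33:
  append 33 at index 7 → [97, 61, 92, 8, 18, 11, 75, 33]
  33 > parent 8 at index 3, swap → [97, 61, 92, 33, 18, 11, 75, 8]
Insert 47:
  append 47 at index 8 → [97, 61, 92, 33, 18, 11, 75, 8, 47]
  47 > parent 33 at index 3, swap → [97, 61, 92, 47, 18, 11, 75, 8, 33]
Insert 13:
  append 13 at index 9 → [97, 61, 92, 47, 18, 11, 75, 8, 33, 13] (no swap needed)
Insert 37:
  append 37 at index 10 → [97, 61, 92, 47, 18, 11, 75, 8, 33, 13, 37]
  37 > parent 18 at index 4, swap → [97, 61, 92, 47, 37, 11, 75, 8, 33, 13, 18]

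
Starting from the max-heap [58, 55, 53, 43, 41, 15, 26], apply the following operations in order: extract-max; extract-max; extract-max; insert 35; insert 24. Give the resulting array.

[43, 41, 24, 26, 35, 15]

extract-max → returns 58:
  remove root 58; move last element 26 to root → [26, 55, 53, 43, 41, 15]
  26 vs larger child 55 at index 1, swap → [55, 26, 53, 43, 41, 15]
  26 vs larger child 43 at index 3, swap → [55, 43, 53, 26, 41, 15]
extract-max → returns 55:
  remove root 55; move last element 15 to root → [15, 43, 53, 26, 41]
  15 vs larger child 53 at index 2, swap → [53, 43, 15, 26, 41]
extract-max → returns 53:
  remove root 53; move last element 41 to root → [41, 43, 15, 26]
  41 vs larger child 43 at index 1, swap → [43, 41, 15, 26]
insert 35:
  append 35 at index 4 → [43, 41, 15, 26, 35] (no swap needed)
insert 24:
  append 24 at index 5 → [43, 41, 15, 26, 35, 24]
  24 > parent 15 at index 2, swap → [43, 41, 24, 26, 35, 15]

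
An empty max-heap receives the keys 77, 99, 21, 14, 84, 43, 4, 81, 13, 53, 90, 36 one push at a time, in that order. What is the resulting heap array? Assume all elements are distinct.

Insert 77:
  append 77 at index 0 → [77] (no swap needed)
Insert 99:
  append 99 at index 1 → [77, 99]
  99 > parent 77 at index 0, swap → [99, 77]
Insert 21:
  append 21 at index 2 → [99, 77, 21] (no swap needed)
Insert 14:
  append 14 at index 3 → [99, 77, 21, 14] (no swap needed)
Insert 84:
  append 84 at index 4 → [99, 77, 21, 14, 84]
  84 > parent 77 at index 1, swap → [99, 84, 21, 14, 77]
Insert 43:
  append 43 at index 5 → [99, 84, 21, 14, 77, 43]
  43 > parent 21 at index 2, swap → [99, 84, 43, 14, 77, 21]
Insert 4:
  append 4 at index 6 → [99, 84, 43, 14, 77, 21, 4] (no swap needed)
Insert 81:
  append 81 at index 7 → [99, 84, 43, 14, 77, 21, 4, 81]
  81 > parent 14 at index 3, swap → [99, 84, 43, 81, 77, 21, 4, 14]
Insert 13:
  append 13 at index 8 → [99, 84, 43, 81, 77, 21, 4, 14, 13] (no swap needed)
Insert 53:
  append 53 at index 9 → [99, 84, 43, 81, 77, 21, 4, 14, 13, 53] (no swap needed)
Insert 90:
  append 90 at index 10 → [99, 84, 43, 81, 77, 21, 4, 14, 13, 53, 90]
  90 > parent 77 at index 4, swap → [99, 84, 43, 81, 90, 21, 4, 14, 13, 53, 77]
  90 > parent 84 at index 1, swap → [99, 90, 43, 81, 84, 21, 4, 14, 13, 53, 77]
Insert 36:
  append 36 at index 11 → [99, 90, 43, 81, 84, 21, 4, 14, 13, 53, 77, 36]
  36 > parent 21 at index 5, swap → [99, 90, 43, 81, 84, 36, 4, 14, 13, 53, 77, 21]

[99, 90, 43, 81, 84, 36, 4, 14, 13, 53, 77, 21]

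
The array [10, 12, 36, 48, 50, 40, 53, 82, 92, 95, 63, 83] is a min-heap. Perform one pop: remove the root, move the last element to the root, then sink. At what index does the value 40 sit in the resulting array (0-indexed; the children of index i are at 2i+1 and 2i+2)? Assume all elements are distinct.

5

remove root 10; move last element 83 to root → [83, 12, 36, 48, 50, 40, 53, 82, 92, 95, 63]
83 vs smaller child 12 at index 1, swap → [12, 83, 36, 48, 50, 40, 53, 82, 92, 95, 63]
83 vs smaller child 48 at index 3, swap → [12, 48, 36, 83, 50, 40, 53, 82, 92, 95, 63]
83 vs smaller child 82 at index 7, swap → [12, 48, 36, 82, 50, 40, 53, 83, 92, 95, 63]
resulting array: [12, 48, 36, 82, 50, 40, 53, 83, 92, 95, 63]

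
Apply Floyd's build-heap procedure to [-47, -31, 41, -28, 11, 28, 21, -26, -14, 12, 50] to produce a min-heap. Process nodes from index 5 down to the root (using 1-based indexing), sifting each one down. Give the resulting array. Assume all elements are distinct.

[-47, -31, 21, -28, 11, 28, 41, -26, -14, 12, 50]

sift down from index 5: already satisfies heap property
sift down from index 4: already satisfies heap property
sift down from index 3:
  41 vs smaller child 21 at index 7, swap → [-47, -31, 21, -28, 11, 28, 41, -26, -14, 12, 50]
sift down from index 2: already satisfies heap property
sift down from index 1: already satisfies heap property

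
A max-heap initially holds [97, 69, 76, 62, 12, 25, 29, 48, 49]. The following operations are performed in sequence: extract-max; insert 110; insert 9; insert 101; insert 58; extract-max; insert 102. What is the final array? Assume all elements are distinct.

[102, 76, 101, 69, 25, 58, 29, 48, 62, 9, 12, 49]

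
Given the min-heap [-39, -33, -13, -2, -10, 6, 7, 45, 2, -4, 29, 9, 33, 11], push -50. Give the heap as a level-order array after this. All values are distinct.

append -50 at index 14 → [-39, -33, -13, -2, -10, 6, 7, 45, 2, -4, 29, 9, 33, 11, -50]
-50 < parent 7 at index 6, swap → [-39, -33, -13, -2, -10, 6, -50, 45, 2, -4, 29, 9, 33, 11, 7]
-50 < parent -13 at index 2, swap → [-39, -33, -50, -2, -10, 6, -13, 45, 2, -4, 29, 9, 33, 11, 7]
-50 < parent -39 at index 0, swap → [-50, -33, -39, -2, -10, 6, -13, 45, 2, -4, 29, 9, 33, 11, 7]

[-50, -33, -39, -2, -10, 6, -13, 45, 2, -4, 29, 9, 33, 11, 7]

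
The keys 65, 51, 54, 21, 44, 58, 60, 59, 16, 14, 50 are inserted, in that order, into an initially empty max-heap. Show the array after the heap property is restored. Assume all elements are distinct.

[65, 59, 60, 51, 50, 54, 58, 21, 16, 14, 44]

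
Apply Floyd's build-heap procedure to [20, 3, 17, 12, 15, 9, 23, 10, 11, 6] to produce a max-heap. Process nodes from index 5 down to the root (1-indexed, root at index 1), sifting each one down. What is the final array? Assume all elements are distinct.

sift down from index 5: already satisfies heap property
sift down from index 4: already satisfies heap property
sift down from index 3:
  17 vs larger child 23 at index 7, swap → [20, 3, 23, 12, 15, 9, 17, 10, 11, 6]
sift down from index 2:
  3 vs larger child 15 at index 5, swap → [20, 15, 23, 12, 3, 9, 17, 10, 11, 6]
  3 vs only child 6 at index 10, swap → [20, 15, 23, 12, 6, 9, 17, 10, 11, 3]
sift down from index 1:
  20 vs larger child 23 at index 3, swap → [23, 15, 20, 12, 6, 9, 17, 10, 11, 3]

[23, 15, 20, 12, 6, 9, 17, 10, 11, 3]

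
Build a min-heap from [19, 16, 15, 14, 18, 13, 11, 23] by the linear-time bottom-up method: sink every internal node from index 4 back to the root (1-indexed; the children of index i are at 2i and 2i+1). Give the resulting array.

[11, 14, 13, 16, 18, 19, 15, 23]

sift down from index 4: already satisfies heap property
sift down from index 3:
  15 vs smaller child 11 at index 7, swap → [19, 16, 11, 14, 18, 13, 15, 23]
sift down from index 2:
  16 vs smaller child 14 at index 4, swap → [19, 14, 11, 16, 18, 13, 15, 23]
sift down from index 1:
  19 vs smaller child 11 at index 3, swap → [11, 14, 19, 16, 18, 13, 15, 23]
  19 vs smaller child 13 at index 6, swap → [11, 14, 13, 16, 18, 19, 15, 23]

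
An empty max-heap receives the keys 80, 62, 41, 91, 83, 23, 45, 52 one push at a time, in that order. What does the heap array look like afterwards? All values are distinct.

Insert 80:
  append 80 at index 0 → [80] (no swap needed)
Insert 62:
  append 62 at index 1 → [80, 62] (no swap needed)
Insert 41:
  append 41 at index 2 → [80, 62, 41] (no swap needed)
Insert 91:
  append 91 at index 3 → [80, 62, 41, 91]
  91 > parent 62 at index 1, swap → [80, 91, 41, 62]
  91 > parent 80 at index 0, swap → [91, 80, 41, 62]
Insert 83:
  append 83 at index 4 → [91, 80, 41, 62, 83]
  83 > parent 80 at index 1, swap → [91, 83, 41, 62, 80]
Insert 23:
  append 23 at index 5 → [91, 83, 41, 62, 80, 23] (no swap needed)
Insert 45:
  append 45 at index 6 → [91, 83, 41, 62, 80, 23, 45]
  45 > parent 41 at index 2, swap → [91, 83, 45, 62, 80, 23, 41]
Insert 52:
  append 52 at index 7 → [91, 83, 45, 62, 80, 23, 41, 52] (no swap needed)

[91, 83, 45, 62, 80, 23, 41, 52]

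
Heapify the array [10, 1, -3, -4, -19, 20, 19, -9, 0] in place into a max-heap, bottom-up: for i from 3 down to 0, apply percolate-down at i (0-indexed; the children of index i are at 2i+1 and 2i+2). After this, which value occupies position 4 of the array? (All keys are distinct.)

-19

sift down from index 3:
  -4 vs larger child 0 at index 8, swap → [10, 1, -3, 0, -19, 20, 19, -9, -4]
sift down from index 2:
  -3 vs larger child 20 at index 5, swap → [10, 1, 20, 0, -19, -3, 19, -9, -4]
sift down from index 1: already satisfies heap property
sift down from index 0:
  10 vs larger child 20 at index 2, swap → [20, 1, 10, 0, -19, -3, 19, -9, -4]
  10 vs larger child 19 at index 6, swap → [20, 1, 19, 0, -19, -3, 10, -9, -4]
resulting array: [20, 1, 19, 0, -19, -3, 10, -9, -4]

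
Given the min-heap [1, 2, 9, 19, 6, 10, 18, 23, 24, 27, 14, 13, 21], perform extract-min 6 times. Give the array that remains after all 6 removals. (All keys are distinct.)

[14, 19, 18, 23, 24, 21, 27]

extract-min #1 returns 1:
  remove root 1; move last element 21 to root → [21, 2, 9, 19, 6, 10, 18, 23, 24, 27, 14, 13]
  21 vs smaller child 2 at index 1, swap → [2, 21, 9, 19, 6, 10, 18, 23, 24, 27, 14, 13]
  21 vs smaller child 6 at index 4, swap → [2, 6, 9, 19, 21, 10, 18, 23, 24, 27, 14, 13]
  21 vs smaller child 14 at index 10, swap → [2, 6, 9, 19, 14, 10, 18, 23, 24, 27, 21, 13]
extract-min #2 returns 2:
  remove root 2; move last element 13 to root → [13, 6, 9, 19, 14, 10, 18, 23, 24, 27, 21]
  13 vs smaller child 6 at index 1, swap → [6, 13, 9, 19, 14, 10, 18, 23, 24, 27, 21]
extract-min #3 returns 6:
  remove root 6; move last element 21 to root → [21, 13, 9, 19, 14, 10, 18, 23, 24, 27]
  21 vs smaller child 9 at index 2, swap → [9, 13, 21, 19, 14, 10, 18, 23, 24, 27]
  21 vs smaller child 10 at index 5, swap → [9, 13, 10, 19, 14, 21, 18, 23, 24, 27]
extract-min #4 returns 9:
  remove root 9; move last element 27 to root → [27, 13, 10, 19, 14, 21, 18, 23, 24]
  27 vs smaller child 10 at index 2, swap → [10, 13, 27, 19, 14, 21, 18, 23, 24]
  27 vs smaller child 18 at index 6, swap → [10, 13, 18, 19, 14, 21, 27, 23, 24]
extract-min #5 returns 10:
  remove root 10; move last element 24 to root → [24, 13, 18, 19, 14, 21, 27, 23]
  24 vs smaller child 13 at index 1, swap → [13, 24, 18, 19, 14, 21, 27, 23]
  24 vs smaller child 14 at index 4, swap → [13, 14, 18, 19, 24, 21, 27, 23]
extract-min #6 returns 13:
  remove root 13; move last element 23 to root → [23, 14, 18, 19, 24, 21, 27]
  23 vs smaller child 14 at index 1, swap → [14, 23, 18, 19, 24, 21, 27]
  23 vs smaller child 19 at index 3, swap → [14, 19, 18, 23, 24, 21, 27]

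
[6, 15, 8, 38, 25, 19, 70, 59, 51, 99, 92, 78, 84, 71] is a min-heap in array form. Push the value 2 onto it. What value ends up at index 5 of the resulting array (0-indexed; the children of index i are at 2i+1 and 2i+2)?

19

append 2 at index 14 → [6, 15, 8, 38, 25, 19, 70, 59, 51, 99, 92, 78, 84, 71, 2]
2 < parent 70 at index 6, swap → [6, 15, 8, 38, 25, 19, 2, 59, 51, 99, 92, 78, 84, 71, 70]
2 < parent 8 at index 2, swap → [6, 15, 2, 38, 25, 19, 8, 59, 51, 99, 92, 78, 84, 71, 70]
2 < parent 6 at index 0, swap → [2, 15, 6, 38, 25, 19, 8, 59, 51, 99, 92, 78, 84, 71, 70]
resulting array: [2, 15, 6, 38, 25, 19, 8, 59, 51, 99, 92, 78, 84, 71, 70]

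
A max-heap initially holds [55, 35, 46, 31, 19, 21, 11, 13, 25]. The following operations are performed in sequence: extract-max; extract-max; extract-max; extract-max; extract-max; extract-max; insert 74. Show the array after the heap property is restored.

extract-max → returns 55:
  remove root 55; move last element 25 to root → [25, 35, 46, 31, 19, 21, 11, 13]
  25 vs larger child 46 at index 2, swap → [46, 35, 25, 31, 19, 21, 11, 13]
extract-max → returns 46:
  remove root 46; move last element 13 to root → [13, 35, 25, 31, 19, 21, 11]
  13 vs larger child 35 at index 1, swap → [35, 13, 25, 31, 19, 21, 11]
  13 vs larger child 31 at index 3, swap → [35, 31, 25, 13, 19, 21, 11]
extract-max → returns 35:
  remove root 35; move last element 11 to root → [11, 31, 25, 13, 19, 21]
  11 vs larger child 31 at index 1, swap → [31, 11, 25, 13, 19, 21]
  11 vs larger child 19 at index 4, swap → [31, 19, 25, 13, 11, 21]
extract-max → returns 31:
  remove root 31; move last element 21 to root → [21, 19, 25, 13, 11]
  21 vs larger child 25 at index 2, swap → [25, 19, 21, 13, 11]
extract-max → returns 25:
  remove root 25; move last element 11 to root → [11, 19, 21, 13]
  11 vs larger child 21 at index 2, swap → [21, 19, 11, 13]
extract-max → returns 21:
  remove root 21; move last element 13 to root → [13, 19, 11]
  13 vs larger child 19 at index 1, swap → [19, 13, 11]
insert 74:
  append 74 at index 3 → [19, 13, 11, 74]
  74 > parent 13 at index 1, swap → [19, 74, 11, 13]
  74 > parent 19 at index 0, swap → [74, 19, 11, 13]

[74, 19, 11, 13]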